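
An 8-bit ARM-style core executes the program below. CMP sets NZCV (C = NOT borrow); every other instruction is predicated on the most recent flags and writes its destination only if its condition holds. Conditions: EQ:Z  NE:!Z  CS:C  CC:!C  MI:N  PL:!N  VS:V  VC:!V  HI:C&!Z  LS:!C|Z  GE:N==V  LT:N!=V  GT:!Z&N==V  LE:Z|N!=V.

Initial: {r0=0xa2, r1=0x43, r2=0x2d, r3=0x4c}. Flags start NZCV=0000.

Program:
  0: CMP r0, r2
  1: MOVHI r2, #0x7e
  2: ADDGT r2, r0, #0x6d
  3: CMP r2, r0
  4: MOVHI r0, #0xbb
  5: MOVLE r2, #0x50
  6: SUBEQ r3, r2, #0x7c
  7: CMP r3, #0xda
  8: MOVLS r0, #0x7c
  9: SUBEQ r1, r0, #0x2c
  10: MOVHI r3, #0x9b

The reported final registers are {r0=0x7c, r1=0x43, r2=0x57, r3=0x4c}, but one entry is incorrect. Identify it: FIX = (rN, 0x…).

FIX = (r2, 0x7e)

[0] flags=0011 → (cmp)
[1] flags=0011 HI?T → r2=0x7e
[2] flags=0011 GT?F → skip
[3] flags=1001 → (cmp)
[4] flags=1001 HI?F → skip
[5] flags=1001 LE?F → skip
[6] flags=1001 EQ?F → skip
[7] flags=0000 → (cmp)
[8] flags=0000 LS?T → r0=0x7c
[9] flags=0000 EQ?F → skip
[10] flags=0000 HI?F → skip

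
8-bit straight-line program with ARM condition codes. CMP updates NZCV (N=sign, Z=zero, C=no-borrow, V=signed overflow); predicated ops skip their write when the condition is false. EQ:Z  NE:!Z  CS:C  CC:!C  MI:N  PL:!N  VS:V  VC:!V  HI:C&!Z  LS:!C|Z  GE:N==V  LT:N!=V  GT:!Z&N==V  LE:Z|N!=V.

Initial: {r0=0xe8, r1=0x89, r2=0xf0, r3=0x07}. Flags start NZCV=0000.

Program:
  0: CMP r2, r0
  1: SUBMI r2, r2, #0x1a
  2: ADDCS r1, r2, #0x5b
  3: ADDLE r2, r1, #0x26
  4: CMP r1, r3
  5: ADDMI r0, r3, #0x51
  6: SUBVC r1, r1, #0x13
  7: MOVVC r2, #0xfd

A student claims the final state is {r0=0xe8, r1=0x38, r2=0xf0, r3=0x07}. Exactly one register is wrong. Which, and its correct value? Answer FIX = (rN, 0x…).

FIX = (r2, 0xfd)

[0] flags=0010 → (cmp)
[1] flags=0010 MI?F → skip
[2] flags=0010 CS?T → r1=0x4b
[3] flags=0010 LE?F → skip
[4] flags=0010 → (cmp)
[5] flags=0010 MI?F → skip
[6] flags=0010 VC?T → r1=0x38
[7] flags=0010 VC?T → r2=0xfd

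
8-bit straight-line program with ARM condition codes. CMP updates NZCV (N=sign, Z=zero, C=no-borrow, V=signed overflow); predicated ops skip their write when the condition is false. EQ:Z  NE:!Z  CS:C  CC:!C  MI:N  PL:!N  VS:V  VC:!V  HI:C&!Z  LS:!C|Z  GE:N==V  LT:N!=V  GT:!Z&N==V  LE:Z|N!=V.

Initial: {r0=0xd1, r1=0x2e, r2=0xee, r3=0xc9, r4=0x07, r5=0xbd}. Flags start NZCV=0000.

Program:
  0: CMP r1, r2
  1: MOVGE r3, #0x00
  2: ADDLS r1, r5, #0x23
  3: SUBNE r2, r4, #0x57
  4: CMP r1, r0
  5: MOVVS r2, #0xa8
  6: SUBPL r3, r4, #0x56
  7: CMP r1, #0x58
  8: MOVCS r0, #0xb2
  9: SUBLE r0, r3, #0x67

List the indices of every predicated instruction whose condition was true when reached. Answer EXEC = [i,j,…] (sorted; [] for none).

EXEC = [1,2,3,6,8,9]

[0] flags=0000 → (cmp)
[1] flags=0000 GE?T → r3=0x00
[2] flags=0000 LS?T → r1=0xe0
[3] flags=0000 NE?T → r2=0xb0
[4] flags=0010 → (cmp)
[5] flags=0010 VS?F → skip
[6] flags=0010 PL?T → r3=0xb1
[7] flags=1010 → (cmp)
[8] flags=1010 CS?T → r0=0xb2
[9] flags=1010 LE?T → r0=0x4a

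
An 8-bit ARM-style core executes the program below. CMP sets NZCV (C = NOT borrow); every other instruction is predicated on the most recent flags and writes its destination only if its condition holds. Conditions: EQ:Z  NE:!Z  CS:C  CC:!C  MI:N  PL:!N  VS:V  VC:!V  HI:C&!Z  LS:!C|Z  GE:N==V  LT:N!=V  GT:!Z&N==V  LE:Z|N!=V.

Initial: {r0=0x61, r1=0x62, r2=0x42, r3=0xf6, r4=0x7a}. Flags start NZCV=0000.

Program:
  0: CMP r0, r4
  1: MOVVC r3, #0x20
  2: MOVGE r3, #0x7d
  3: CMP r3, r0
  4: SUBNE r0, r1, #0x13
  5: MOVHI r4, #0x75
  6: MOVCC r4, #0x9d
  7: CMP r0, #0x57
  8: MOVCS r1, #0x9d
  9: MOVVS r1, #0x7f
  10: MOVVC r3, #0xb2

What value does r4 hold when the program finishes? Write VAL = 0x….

VAL = 0x9d

[0] flags=1000 → (cmp)
[1] flags=1000 VC?T → r3=0x20
[2] flags=1000 GE?F → skip
[3] flags=1000 → (cmp)
[4] flags=1000 NE?T → r0=0x4f
[5] flags=1000 HI?F → skip
[6] flags=1000 CC?T → r4=0x9d
[7] flags=1000 → (cmp)
[8] flags=1000 CS?F → skip
[9] flags=1000 VS?F → skip
[10] flags=1000 VC?T → r3=0xb2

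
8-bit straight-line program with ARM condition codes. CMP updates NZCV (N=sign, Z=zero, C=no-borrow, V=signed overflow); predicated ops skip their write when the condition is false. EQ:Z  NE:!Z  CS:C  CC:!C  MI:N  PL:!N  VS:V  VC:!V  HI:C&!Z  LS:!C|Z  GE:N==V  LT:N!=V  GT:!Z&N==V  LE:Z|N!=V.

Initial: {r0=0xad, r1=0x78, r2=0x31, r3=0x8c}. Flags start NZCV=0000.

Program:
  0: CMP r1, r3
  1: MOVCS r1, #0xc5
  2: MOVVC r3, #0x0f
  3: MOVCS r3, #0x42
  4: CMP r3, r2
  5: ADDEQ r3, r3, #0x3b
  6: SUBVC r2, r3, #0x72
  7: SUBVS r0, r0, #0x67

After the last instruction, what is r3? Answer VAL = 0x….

0: ✓ CMP  NZCV=1001
1: · MOVCS
2: · MOVVC
3: · MOVCS
4: ✓ CMP  NZCV=0011
5: · ADDEQ
6: · SUBVC
7: ✓ SUBVS  r0←0x46

VAL = 0x8c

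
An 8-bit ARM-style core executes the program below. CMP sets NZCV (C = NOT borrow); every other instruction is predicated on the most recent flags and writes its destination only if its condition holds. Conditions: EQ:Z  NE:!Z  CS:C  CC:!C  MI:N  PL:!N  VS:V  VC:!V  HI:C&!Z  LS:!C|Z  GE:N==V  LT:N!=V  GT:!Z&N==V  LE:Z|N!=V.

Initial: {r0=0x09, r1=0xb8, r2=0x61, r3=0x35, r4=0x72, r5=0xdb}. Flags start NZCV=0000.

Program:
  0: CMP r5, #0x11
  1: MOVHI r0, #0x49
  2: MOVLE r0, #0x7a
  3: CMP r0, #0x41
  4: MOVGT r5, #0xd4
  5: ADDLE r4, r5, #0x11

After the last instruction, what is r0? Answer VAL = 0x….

VAL = 0x7a

[0] flags=1010 → (cmp)
[1] flags=1010 HI?T → r0=0x49
[2] flags=1010 LE?T → r0=0x7a
[3] flags=0010 → (cmp)
[4] flags=0010 GT?T → r5=0xd4
[5] flags=0010 LE?F → skip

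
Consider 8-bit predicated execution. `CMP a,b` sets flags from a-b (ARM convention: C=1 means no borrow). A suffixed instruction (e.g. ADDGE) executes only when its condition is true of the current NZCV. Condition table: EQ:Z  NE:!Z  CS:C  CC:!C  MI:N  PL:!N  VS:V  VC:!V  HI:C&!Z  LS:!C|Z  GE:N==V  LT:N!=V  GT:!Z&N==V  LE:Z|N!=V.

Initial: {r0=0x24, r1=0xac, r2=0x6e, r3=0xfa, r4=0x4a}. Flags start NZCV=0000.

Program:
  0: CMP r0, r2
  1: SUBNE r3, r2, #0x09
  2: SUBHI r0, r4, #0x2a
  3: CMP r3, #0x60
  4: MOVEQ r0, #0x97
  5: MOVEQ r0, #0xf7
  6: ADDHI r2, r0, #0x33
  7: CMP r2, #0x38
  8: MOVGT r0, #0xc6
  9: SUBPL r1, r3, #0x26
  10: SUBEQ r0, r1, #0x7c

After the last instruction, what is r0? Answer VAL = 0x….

[0] flags=1000 → (cmp)
[1] flags=1000 NE?T → r3=0x65
[2] flags=1000 HI?F → skip
[3] flags=0010 → (cmp)
[4] flags=0010 EQ?F → skip
[5] flags=0010 EQ?F → skip
[6] flags=0010 HI?T → r2=0x57
[7] flags=0010 → (cmp)
[8] flags=0010 GT?T → r0=0xc6
[9] flags=0010 PL?T → r1=0x3f
[10] flags=0010 EQ?F → skip

VAL = 0xc6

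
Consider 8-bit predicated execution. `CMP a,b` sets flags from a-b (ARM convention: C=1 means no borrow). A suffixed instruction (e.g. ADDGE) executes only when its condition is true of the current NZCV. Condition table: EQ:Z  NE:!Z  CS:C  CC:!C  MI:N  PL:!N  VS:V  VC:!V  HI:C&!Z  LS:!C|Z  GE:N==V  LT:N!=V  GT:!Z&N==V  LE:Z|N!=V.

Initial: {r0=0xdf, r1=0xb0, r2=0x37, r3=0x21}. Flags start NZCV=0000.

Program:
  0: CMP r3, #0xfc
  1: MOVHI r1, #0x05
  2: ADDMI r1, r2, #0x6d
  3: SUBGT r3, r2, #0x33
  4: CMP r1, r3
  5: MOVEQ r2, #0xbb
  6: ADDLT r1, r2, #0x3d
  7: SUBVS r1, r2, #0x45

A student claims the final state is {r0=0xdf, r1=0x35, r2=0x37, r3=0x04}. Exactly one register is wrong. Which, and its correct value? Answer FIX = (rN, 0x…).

[0] flags=0000 → (cmp)
[1] flags=0000 HI?F → skip
[2] flags=0000 MI?F → skip
[3] flags=0000 GT?T → r3=0x04
[4] flags=1010 → (cmp)
[5] flags=1010 EQ?F → skip
[6] flags=1010 LT?T → r1=0x74
[7] flags=1010 VS?F → skip

FIX = (r1, 0x74)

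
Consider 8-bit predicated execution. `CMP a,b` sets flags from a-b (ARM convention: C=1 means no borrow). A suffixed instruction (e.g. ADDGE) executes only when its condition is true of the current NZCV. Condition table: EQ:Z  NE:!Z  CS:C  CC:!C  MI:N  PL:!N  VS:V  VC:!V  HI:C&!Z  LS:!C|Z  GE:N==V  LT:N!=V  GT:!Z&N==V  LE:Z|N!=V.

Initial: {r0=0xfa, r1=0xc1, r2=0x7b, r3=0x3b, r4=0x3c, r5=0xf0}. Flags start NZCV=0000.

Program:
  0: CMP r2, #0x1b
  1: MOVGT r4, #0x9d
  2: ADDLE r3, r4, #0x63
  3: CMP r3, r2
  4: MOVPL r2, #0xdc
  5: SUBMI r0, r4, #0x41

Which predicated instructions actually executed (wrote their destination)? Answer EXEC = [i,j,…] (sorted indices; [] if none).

0: ✓ CMP  NZCV=0010
1: ✓ MOVGT  r4←0x9d
2: · ADDLE
3: ✓ CMP  NZCV=1000
4: · MOVPL
5: ✓ SUBMI  r0←0x5c

EXEC = [1,5]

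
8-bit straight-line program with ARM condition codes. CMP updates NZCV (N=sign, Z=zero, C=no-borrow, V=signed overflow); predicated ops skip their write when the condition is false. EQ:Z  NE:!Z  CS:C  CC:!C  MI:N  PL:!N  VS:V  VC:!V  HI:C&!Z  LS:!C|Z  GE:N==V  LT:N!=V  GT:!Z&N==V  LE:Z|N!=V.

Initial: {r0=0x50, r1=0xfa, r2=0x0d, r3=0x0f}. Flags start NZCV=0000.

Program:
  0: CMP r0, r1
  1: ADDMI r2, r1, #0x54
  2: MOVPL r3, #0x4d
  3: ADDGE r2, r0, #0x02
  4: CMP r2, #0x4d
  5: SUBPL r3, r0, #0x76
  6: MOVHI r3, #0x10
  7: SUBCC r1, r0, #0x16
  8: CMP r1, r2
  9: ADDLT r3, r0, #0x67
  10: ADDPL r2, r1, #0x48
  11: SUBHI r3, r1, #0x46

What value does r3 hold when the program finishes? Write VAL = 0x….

[0] flags=0000 → (cmp)
[1] flags=0000 MI?F → skip
[2] flags=0000 PL?T → r3=0x4d
[3] flags=0000 GE?T → r2=0x52
[4] flags=0010 → (cmp)
[5] flags=0010 PL?T → r3=0xda
[6] flags=0010 HI?T → r3=0x10
[7] flags=0010 CC?F → skip
[8] flags=1010 → (cmp)
[9] flags=1010 LT?T → r3=0xb7
[10] flags=1010 PL?F → skip
[11] flags=1010 HI?T → r3=0xb4

VAL = 0xb4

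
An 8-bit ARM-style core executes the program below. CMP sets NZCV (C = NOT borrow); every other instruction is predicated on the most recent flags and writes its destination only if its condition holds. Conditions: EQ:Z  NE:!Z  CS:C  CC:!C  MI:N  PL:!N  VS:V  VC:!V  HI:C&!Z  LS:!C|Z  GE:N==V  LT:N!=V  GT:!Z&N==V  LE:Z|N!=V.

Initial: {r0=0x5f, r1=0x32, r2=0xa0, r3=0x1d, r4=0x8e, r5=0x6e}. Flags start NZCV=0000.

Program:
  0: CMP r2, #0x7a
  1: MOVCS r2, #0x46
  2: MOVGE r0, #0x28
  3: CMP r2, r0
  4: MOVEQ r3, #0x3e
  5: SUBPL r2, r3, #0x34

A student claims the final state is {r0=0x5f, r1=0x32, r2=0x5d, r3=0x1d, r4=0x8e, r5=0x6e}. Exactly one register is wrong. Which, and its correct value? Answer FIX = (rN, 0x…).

0: ✓ CMP  NZCV=0011
1: ✓ MOVCS  r2←0x46
2: · MOVGE
3: ✓ CMP  NZCV=1000
4: · MOVEQ
5: · SUBPL

FIX = (r2, 0x46)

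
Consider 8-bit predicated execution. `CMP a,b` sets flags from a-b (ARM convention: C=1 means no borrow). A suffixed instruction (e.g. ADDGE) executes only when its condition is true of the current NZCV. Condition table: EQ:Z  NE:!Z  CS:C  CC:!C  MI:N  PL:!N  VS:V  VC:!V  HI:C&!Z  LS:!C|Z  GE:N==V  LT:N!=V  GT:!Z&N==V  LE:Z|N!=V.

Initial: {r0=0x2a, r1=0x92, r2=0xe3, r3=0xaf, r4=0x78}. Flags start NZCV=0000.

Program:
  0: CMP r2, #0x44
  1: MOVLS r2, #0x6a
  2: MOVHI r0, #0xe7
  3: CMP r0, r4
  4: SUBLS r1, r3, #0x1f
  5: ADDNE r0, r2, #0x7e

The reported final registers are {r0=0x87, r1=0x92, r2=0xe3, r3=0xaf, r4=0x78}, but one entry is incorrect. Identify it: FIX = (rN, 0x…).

[0] flags=1010 → (cmp)
[1] flags=1010 LS?F → skip
[2] flags=1010 HI?T → r0=0xe7
[3] flags=0011 → (cmp)
[4] flags=0011 LS?F → skip
[5] flags=0011 NE?T → r0=0x61

FIX = (r0, 0x61)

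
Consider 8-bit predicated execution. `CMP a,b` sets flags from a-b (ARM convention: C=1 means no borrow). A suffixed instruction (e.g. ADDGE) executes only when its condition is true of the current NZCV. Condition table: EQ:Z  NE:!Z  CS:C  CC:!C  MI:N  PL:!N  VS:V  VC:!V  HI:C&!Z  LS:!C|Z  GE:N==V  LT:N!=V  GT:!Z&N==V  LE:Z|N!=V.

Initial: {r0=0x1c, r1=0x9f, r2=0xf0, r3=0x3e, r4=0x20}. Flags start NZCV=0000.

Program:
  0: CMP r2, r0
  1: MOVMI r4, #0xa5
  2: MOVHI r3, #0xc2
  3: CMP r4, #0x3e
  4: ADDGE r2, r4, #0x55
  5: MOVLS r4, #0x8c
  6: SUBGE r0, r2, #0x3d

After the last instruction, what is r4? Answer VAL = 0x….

VAL = 0xa5

[0] flags=1010 → (cmp)
[1] flags=1010 MI?T → r4=0xa5
[2] flags=1010 HI?T → r3=0xc2
[3] flags=0011 → (cmp)
[4] flags=0011 GE?F → skip
[5] flags=0011 LS?F → skip
[6] flags=0011 GE?F → skip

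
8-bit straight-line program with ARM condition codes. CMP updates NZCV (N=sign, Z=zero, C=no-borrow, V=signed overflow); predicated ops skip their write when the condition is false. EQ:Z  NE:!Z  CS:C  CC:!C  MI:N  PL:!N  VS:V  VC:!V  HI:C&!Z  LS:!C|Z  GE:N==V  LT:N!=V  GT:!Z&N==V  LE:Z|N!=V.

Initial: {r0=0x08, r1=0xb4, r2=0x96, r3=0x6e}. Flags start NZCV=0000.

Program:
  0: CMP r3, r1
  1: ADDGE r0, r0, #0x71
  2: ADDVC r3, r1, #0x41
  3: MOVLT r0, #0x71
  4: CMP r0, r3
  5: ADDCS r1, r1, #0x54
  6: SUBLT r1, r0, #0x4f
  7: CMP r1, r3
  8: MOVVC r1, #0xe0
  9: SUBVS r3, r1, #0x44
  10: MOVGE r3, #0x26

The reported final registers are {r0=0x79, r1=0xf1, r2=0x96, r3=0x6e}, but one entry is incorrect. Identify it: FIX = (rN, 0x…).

[0] flags=1001 → (cmp)
[1] flags=1001 GE?T → r0=0x79
[2] flags=1001 VC?F → skip
[3] flags=1001 LT?F → skip
[4] flags=0010 → (cmp)
[5] flags=0010 CS?T → r1=0x08
[6] flags=0010 LT?F → skip
[7] flags=1000 → (cmp)
[8] flags=1000 VC?T → r1=0xe0
[9] flags=1000 VS?F → skip
[10] flags=1000 GE?F → skip

FIX = (r1, 0xe0)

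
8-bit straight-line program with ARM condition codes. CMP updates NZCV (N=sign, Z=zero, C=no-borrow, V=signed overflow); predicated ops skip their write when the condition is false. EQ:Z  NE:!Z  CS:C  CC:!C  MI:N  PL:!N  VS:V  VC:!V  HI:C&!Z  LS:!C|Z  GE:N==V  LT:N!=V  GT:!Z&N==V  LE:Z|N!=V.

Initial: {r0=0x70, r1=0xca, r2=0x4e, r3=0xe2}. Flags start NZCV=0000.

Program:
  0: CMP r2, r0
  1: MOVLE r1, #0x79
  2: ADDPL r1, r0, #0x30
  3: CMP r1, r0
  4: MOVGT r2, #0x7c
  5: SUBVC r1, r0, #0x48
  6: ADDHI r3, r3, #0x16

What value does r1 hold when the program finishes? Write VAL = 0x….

VAL = 0x28

0: ✓ CMP  NZCV=1000
1: ✓ MOVLE  r1←0x79
2: · ADDPL
3: ✓ CMP  NZCV=0010
4: ✓ MOVGT  r2←0x7c
5: ✓ SUBVC  r1←0x28
6: ✓ ADDHI  r3←0xf8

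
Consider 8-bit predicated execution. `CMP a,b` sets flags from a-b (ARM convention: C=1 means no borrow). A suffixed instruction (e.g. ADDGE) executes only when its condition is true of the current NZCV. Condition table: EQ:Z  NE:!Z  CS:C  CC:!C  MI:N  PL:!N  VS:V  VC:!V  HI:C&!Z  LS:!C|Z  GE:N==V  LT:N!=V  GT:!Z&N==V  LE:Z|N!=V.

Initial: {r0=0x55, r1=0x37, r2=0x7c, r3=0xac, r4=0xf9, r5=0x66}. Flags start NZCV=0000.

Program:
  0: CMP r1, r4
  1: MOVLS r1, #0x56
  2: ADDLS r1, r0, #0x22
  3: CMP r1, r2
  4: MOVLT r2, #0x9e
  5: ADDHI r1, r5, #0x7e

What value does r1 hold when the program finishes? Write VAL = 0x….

VAL = 0x77

[0] flags=0000 → (cmp)
[1] flags=0000 LS?T → r1=0x56
[2] flags=0000 LS?T → r1=0x77
[3] flags=1000 → (cmp)
[4] flags=1000 LT?T → r2=0x9e
[5] flags=1000 HI?F → skip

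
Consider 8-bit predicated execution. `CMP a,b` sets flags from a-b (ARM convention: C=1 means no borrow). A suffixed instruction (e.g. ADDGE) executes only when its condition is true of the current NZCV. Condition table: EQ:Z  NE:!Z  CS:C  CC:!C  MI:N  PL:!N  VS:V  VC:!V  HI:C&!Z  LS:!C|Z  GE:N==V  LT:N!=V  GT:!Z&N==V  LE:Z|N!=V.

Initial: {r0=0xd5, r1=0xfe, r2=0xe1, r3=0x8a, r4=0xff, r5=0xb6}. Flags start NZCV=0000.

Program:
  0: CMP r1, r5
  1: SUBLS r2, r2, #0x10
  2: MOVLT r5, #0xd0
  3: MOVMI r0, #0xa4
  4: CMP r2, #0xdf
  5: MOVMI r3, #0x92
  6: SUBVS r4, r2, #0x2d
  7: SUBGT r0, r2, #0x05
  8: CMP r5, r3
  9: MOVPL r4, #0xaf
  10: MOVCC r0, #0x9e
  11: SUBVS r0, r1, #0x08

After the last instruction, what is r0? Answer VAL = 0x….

VAL = 0xdc

0: ✓ CMP  NZCV=0010
1: · SUBLS
2: · MOVLT
3: · MOVMI
4: ✓ CMP  NZCV=0010
5: · MOVMI
6: · SUBVS
7: ✓ SUBGT  r0←0xdc
8: ✓ CMP  NZCV=0010
9: ✓ MOVPL  r4←0xaf
10: · MOVCC
11: · SUBVS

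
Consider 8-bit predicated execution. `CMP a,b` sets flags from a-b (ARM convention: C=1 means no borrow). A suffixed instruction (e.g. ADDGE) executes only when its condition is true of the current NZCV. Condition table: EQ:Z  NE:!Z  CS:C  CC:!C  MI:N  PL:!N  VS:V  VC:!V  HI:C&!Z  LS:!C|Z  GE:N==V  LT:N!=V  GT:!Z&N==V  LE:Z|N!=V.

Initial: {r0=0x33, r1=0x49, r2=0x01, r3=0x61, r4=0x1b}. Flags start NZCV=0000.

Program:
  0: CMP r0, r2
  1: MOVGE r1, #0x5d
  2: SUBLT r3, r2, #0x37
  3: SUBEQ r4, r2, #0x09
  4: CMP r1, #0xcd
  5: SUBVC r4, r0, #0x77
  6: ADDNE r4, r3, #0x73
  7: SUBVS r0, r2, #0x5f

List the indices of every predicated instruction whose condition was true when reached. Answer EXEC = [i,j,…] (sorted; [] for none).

[0] flags=0010 → (cmp)
[1] flags=0010 GE?T → r1=0x5d
[2] flags=0010 LT?F → skip
[3] flags=0010 EQ?F → skip
[4] flags=1001 → (cmp)
[5] flags=1001 VC?F → skip
[6] flags=1001 NE?T → r4=0xd4
[7] flags=1001 VS?T → r0=0xa2

EXEC = [1,6,7]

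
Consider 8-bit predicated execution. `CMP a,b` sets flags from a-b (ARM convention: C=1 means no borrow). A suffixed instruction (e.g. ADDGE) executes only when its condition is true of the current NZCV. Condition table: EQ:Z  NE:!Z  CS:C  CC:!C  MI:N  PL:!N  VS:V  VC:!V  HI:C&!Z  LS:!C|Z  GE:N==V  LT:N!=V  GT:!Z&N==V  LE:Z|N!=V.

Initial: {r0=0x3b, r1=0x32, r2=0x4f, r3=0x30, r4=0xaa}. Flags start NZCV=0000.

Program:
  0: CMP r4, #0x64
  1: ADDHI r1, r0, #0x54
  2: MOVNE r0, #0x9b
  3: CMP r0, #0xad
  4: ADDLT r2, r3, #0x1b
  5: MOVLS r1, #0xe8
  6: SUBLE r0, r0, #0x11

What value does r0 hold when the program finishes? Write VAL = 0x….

[0] flags=0011 → (cmp)
[1] flags=0011 HI?T → r1=0x8f
[2] flags=0011 NE?T → r0=0x9b
[3] flags=1000 → (cmp)
[4] flags=1000 LT?T → r2=0x4b
[5] flags=1000 LS?T → r1=0xe8
[6] flags=1000 LE?T → r0=0x8a

VAL = 0x8a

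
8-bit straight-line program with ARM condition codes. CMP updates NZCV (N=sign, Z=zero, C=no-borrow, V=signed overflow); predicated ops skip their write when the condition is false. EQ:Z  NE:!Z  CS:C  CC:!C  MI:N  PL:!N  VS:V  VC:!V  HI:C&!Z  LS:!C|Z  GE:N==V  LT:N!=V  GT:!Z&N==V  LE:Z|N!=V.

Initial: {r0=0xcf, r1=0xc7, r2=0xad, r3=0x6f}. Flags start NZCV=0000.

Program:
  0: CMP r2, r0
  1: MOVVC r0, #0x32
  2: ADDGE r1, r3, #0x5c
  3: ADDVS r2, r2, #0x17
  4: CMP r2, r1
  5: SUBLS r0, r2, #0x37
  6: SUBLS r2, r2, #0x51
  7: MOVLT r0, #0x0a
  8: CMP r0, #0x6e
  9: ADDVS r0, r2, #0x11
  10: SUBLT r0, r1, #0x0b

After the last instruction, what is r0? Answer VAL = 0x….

VAL = 0xbc

[0] flags=1000 → (cmp)
[1] flags=1000 VC?T → r0=0x32
[2] flags=1000 GE?F → skip
[3] flags=1000 VS?F → skip
[4] flags=1000 → (cmp)
[5] flags=1000 LS?T → r0=0x76
[6] flags=1000 LS?T → r2=0x5c
[7] flags=1000 LT?T → r0=0x0a
[8] flags=1000 → (cmp)
[9] flags=1000 VS?F → skip
[10] flags=1000 LT?T → r0=0xbc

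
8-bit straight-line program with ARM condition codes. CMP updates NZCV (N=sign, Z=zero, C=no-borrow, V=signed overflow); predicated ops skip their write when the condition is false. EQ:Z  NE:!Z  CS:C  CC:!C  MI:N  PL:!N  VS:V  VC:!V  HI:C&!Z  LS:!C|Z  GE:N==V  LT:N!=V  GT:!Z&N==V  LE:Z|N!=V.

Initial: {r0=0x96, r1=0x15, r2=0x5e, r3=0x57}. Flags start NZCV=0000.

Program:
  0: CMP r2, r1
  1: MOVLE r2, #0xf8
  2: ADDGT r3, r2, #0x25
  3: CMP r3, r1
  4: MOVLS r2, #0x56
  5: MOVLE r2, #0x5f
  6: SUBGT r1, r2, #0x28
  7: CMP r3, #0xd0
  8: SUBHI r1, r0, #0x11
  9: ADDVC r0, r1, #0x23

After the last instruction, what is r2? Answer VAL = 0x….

[0] flags=0010 → (cmp)
[1] flags=0010 LE?F → skip
[2] flags=0010 GT?T → r3=0x83
[3] flags=0011 → (cmp)
[4] flags=0011 LS?F → skip
[5] flags=0011 LE?T → r2=0x5f
[6] flags=0011 GT?F → skip
[7] flags=1000 → (cmp)
[8] flags=1000 HI?F → skip
[9] flags=1000 VC?T → r0=0x38

VAL = 0x5f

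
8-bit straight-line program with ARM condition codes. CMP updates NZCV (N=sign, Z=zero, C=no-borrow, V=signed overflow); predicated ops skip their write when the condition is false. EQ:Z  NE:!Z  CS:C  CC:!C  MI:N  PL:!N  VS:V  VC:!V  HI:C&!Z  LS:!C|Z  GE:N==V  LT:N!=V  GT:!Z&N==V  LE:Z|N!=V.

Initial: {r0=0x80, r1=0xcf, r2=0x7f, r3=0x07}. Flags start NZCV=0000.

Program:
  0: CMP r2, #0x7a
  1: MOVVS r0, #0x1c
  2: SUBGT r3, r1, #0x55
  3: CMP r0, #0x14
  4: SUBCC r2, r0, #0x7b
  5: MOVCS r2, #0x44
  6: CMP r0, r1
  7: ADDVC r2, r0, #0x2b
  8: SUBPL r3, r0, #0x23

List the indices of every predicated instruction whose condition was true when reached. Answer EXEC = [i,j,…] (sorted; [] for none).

0: ✓ CMP  NZCV=0010
1: · MOVVS
2: ✓ SUBGT  r3←0x7a
3: ✓ CMP  NZCV=0011
4: · SUBCC
5: ✓ MOVCS  r2←0x44
6: ✓ CMP  NZCV=1000
7: ✓ ADDVC  r2←0xab
8: · SUBPL

EXEC = [2,5,7]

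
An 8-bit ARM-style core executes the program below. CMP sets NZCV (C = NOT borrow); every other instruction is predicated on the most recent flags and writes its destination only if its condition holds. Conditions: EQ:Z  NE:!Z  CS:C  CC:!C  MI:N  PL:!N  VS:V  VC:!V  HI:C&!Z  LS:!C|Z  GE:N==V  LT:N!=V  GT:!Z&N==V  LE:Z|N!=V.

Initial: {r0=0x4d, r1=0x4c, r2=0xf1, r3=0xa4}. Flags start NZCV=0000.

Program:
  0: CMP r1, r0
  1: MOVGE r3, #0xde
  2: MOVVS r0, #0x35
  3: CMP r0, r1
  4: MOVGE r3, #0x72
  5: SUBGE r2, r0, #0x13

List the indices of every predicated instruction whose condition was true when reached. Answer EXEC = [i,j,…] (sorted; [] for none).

EXEC = [4,5]

[0] flags=1000 → (cmp)
[1] flags=1000 GE?F → skip
[2] flags=1000 VS?F → skip
[3] flags=0010 → (cmp)
[4] flags=0010 GE?T → r3=0x72
[5] flags=0010 GE?T → r2=0x3a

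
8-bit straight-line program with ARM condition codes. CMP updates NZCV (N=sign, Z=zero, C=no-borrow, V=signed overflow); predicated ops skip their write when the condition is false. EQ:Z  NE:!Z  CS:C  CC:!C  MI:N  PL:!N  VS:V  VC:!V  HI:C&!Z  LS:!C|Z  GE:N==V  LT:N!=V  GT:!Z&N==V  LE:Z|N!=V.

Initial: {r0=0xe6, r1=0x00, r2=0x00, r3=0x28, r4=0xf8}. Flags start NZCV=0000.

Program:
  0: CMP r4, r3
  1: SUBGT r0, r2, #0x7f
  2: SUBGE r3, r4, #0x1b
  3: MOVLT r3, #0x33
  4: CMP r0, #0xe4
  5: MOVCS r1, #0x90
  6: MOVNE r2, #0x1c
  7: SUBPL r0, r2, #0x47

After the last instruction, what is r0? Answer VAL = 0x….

[0] flags=1010 → (cmp)
[1] flags=1010 GT?F → skip
[2] flags=1010 GE?F → skip
[3] flags=1010 LT?T → r3=0x33
[4] flags=0010 → (cmp)
[5] flags=0010 CS?T → r1=0x90
[6] flags=0010 NE?T → r2=0x1c
[7] flags=0010 PL?T → r0=0xd5

VAL = 0xd5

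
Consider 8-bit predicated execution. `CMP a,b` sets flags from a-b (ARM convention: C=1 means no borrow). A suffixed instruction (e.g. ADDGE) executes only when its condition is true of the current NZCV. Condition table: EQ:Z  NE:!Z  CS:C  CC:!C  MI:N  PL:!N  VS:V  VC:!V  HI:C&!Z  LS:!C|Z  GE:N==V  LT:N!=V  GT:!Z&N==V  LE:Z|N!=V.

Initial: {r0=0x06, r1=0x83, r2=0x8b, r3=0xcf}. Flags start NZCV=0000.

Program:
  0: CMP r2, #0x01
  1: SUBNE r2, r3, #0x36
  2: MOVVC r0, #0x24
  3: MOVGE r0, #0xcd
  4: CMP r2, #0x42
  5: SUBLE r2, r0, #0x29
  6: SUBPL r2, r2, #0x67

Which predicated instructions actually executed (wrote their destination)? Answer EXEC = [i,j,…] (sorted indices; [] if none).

[0] flags=1010 → (cmp)
[1] flags=1010 NE?T → r2=0x99
[2] flags=1010 VC?T → r0=0x24
[3] flags=1010 GE?F → skip
[4] flags=0011 → (cmp)
[5] flags=0011 LE?T → r2=0xfb
[6] flags=0011 PL?T → r2=0x94

EXEC = [1,2,5,6]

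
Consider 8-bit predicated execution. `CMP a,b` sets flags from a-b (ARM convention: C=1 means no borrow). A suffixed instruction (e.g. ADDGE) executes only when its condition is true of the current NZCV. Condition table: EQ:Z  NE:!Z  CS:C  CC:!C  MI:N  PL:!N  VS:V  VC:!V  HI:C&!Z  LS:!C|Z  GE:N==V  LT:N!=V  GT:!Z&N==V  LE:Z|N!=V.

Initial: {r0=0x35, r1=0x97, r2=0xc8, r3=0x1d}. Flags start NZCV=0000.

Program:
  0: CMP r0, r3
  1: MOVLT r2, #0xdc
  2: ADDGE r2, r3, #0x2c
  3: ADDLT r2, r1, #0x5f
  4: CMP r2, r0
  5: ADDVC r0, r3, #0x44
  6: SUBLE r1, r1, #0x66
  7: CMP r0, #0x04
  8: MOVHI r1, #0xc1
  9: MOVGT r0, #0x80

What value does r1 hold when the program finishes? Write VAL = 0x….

VAL = 0xc1

0: ✓ CMP  NZCV=0010
1: · MOVLT
2: ✓ ADDGE  r2←0x49
3: · ADDLT
4: ✓ CMP  NZCV=0010
5: ✓ ADDVC  r0←0x61
6: · SUBLE
7: ✓ CMP  NZCV=0010
8: ✓ MOVHI  r1←0xc1
9: ✓ MOVGT  r0←0x80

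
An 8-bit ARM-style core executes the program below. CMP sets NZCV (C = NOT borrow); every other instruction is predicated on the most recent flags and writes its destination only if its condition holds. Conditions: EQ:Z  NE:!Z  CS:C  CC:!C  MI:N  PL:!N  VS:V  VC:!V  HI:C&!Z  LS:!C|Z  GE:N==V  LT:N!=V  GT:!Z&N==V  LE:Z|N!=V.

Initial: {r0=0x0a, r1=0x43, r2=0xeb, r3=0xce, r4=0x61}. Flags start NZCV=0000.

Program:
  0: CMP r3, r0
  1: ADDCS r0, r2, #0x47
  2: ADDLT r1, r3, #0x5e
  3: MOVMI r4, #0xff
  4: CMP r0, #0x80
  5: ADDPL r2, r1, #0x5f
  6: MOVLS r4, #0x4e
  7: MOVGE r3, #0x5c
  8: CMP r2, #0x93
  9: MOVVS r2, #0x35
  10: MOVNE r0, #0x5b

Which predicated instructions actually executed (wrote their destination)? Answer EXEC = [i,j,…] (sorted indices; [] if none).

0: ✓ CMP  NZCV=1010
1: ✓ ADDCS  r0←0x32
2: ✓ ADDLT  r1←0x2c
3: ✓ MOVMI  r4←0xff
4: ✓ CMP  NZCV=1001
5: · ADDPL
6: ✓ MOVLS  r4←0x4e
7: ✓ MOVGE  r3←0x5c
8: ✓ CMP  NZCV=0010
9: · MOVVS
10: ✓ MOVNE  r0←0x5b

EXEC = [1,2,3,6,7,10]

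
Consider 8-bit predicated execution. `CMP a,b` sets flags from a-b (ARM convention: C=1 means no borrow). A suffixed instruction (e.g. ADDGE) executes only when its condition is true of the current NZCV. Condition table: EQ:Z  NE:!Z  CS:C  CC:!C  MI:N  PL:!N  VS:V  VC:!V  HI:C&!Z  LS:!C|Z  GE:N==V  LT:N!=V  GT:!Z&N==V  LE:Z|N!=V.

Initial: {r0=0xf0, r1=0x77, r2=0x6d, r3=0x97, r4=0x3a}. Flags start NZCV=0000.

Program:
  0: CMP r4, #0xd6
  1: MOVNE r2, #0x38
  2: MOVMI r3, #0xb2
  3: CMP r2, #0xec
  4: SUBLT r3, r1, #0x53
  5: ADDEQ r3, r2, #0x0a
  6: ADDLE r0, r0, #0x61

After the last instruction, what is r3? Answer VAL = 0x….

0: ✓ CMP  NZCV=0000
1: ✓ MOVNE  r2←0x38
2: · MOVMI
3: ✓ CMP  NZCV=0000
4: · SUBLT
5: · ADDEQ
6: · ADDLE

VAL = 0x97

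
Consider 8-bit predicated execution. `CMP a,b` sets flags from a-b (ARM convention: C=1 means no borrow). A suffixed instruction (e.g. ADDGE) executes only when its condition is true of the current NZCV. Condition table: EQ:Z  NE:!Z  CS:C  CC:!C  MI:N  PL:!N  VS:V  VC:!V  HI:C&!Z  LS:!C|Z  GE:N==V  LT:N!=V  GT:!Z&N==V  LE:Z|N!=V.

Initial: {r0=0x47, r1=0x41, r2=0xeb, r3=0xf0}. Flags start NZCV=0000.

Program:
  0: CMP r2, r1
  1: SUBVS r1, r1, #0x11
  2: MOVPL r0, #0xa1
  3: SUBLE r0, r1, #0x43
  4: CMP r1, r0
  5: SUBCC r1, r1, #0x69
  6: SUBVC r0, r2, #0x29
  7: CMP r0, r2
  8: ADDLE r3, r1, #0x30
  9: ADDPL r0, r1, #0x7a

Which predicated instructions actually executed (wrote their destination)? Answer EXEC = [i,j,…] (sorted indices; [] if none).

EXEC = [3,5,6,8]

0: ✓ CMP  NZCV=1010
1: · SUBVS
2: · MOVPL
3: ✓ SUBLE  r0←0xfe
4: ✓ CMP  NZCV=0000
5: ✓ SUBCC  r1←0xd8
6: ✓ SUBVC  r0←0xc2
7: ✓ CMP  NZCV=1000
8: ✓ ADDLE  r3←0x08
9: · ADDPL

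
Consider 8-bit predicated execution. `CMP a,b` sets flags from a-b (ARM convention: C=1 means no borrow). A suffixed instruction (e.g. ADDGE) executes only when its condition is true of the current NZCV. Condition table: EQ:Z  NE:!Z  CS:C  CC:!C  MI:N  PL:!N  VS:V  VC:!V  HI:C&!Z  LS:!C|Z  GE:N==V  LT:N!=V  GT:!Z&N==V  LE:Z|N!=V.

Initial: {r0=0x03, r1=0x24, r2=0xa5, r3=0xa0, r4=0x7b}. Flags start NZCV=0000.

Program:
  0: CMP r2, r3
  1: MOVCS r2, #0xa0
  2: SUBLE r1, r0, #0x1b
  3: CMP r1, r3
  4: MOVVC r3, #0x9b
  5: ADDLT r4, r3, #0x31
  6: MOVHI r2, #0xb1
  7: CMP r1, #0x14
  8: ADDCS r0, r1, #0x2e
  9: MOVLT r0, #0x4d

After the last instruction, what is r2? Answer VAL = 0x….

VAL = 0xa0

0: ✓ CMP  NZCV=0010
1: ✓ MOVCS  r2←0xa0
2: · SUBLE
3: ✓ CMP  NZCV=1001
4: · MOVVC
5: · ADDLT
6: · MOVHI
7: ✓ CMP  NZCV=0010
8: ✓ ADDCS  r0←0x52
9: · MOVLT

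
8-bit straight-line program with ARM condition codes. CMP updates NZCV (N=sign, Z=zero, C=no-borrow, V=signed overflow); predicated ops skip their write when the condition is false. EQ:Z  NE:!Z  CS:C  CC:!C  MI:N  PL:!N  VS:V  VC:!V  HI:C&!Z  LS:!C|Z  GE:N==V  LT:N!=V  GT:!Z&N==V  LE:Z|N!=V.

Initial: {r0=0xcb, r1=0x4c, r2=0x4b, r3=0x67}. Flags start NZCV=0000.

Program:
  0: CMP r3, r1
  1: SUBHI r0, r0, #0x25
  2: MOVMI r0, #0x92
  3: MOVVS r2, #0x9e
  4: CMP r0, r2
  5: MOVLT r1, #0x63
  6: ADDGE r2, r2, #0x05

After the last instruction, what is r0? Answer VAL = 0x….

[0] flags=0010 → (cmp)
[1] flags=0010 HI?T → r0=0xa6
[2] flags=0010 MI?F → skip
[3] flags=0010 VS?F → skip
[4] flags=0011 → (cmp)
[5] flags=0011 LT?T → r1=0x63
[6] flags=0011 GE?F → skip

VAL = 0xa6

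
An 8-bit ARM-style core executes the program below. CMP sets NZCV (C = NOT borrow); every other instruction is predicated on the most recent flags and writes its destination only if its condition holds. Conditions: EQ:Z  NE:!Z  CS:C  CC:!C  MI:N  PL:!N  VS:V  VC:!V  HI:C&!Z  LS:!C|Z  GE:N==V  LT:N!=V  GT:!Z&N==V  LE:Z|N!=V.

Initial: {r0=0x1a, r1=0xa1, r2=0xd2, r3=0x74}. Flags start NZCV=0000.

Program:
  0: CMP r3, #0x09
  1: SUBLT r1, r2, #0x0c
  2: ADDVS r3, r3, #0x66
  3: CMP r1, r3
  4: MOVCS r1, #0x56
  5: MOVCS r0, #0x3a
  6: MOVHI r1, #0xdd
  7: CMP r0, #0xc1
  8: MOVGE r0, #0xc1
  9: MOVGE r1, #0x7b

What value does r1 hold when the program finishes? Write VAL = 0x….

VAL = 0x7b

[0] flags=0010 → (cmp)
[1] flags=0010 LT?F → skip
[2] flags=0010 VS?F → skip
[3] flags=0011 → (cmp)
[4] flags=0011 CS?T → r1=0x56
[5] flags=0011 CS?T → r0=0x3a
[6] flags=0011 HI?T → r1=0xdd
[7] flags=0000 → (cmp)
[8] flags=0000 GE?T → r0=0xc1
[9] flags=0000 GE?T → r1=0x7b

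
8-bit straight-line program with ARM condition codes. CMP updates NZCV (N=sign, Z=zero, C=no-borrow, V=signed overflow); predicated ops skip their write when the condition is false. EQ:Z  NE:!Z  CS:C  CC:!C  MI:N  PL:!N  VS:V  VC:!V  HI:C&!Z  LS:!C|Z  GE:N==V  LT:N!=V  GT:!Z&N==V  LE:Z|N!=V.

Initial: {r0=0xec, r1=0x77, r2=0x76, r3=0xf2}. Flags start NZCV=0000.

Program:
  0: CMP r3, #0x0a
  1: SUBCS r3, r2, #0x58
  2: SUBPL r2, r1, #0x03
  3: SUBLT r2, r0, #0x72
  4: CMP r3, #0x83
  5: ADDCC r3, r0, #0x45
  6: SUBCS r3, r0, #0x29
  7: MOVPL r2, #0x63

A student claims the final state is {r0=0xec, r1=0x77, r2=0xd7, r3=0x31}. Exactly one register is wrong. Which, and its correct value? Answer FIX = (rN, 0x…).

[0] flags=1010 → (cmp)
[1] flags=1010 CS?T → r3=0x1e
[2] flags=1010 PL?F → skip
[3] flags=1010 LT?T → r2=0x7a
[4] flags=1001 → (cmp)
[5] flags=1001 CC?T → r3=0x31
[6] flags=1001 CS?F → skip
[7] flags=1001 PL?F → skip

FIX = (r2, 0x7a)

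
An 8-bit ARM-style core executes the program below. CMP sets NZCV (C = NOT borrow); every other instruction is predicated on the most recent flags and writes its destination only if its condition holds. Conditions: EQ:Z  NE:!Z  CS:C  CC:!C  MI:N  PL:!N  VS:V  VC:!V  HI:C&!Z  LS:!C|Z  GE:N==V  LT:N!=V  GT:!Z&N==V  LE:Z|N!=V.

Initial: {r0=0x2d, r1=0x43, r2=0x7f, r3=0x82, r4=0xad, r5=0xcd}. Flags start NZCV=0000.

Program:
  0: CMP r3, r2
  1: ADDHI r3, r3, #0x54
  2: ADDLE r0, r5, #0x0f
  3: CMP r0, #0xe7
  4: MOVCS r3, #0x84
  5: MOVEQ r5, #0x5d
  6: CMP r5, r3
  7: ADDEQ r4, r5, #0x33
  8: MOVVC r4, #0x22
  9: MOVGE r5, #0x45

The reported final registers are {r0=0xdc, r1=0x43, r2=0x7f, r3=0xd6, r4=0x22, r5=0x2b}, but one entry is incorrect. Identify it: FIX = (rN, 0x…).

0: ✓ CMP  NZCV=0011
1: ✓ ADDHI  r3←0xd6
2: ✓ ADDLE  r0←0xdc
3: ✓ CMP  NZCV=1000
4: · MOVCS
5: · MOVEQ
6: ✓ CMP  NZCV=1000
7: · ADDEQ
8: ✓ MOVVC  r4←0x22
9: · MOVGE

FIX = (r5, 0xcd)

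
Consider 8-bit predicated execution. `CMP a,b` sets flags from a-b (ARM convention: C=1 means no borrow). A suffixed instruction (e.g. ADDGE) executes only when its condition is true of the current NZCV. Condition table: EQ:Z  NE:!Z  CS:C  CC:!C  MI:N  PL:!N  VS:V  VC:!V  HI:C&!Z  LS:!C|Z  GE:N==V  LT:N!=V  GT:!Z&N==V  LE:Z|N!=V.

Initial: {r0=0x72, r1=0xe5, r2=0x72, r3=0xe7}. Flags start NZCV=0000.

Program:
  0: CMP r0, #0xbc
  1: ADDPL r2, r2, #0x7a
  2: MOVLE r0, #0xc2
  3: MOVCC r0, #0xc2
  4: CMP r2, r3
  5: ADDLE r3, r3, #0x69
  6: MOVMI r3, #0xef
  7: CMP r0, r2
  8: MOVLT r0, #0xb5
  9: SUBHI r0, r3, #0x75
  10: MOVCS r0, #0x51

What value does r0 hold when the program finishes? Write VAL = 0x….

VAL = 0x51

0: ✓ CMP  NZCV=1001
1: · ADDPL
2: · MOVLE
3: ✓ MOVCC  r0←0xc2
4: ✓ CMP  NZCV=1001
5: · ADDLE
6: ✓ MOVMI  r3←0xef
7: ✓ CMP  NZCV=0011
8: ✓ MOVLT  r0←0xb5
9: ✓ SUBHI  r0←0x7a
10: ✓ MOVCS  r0←0x51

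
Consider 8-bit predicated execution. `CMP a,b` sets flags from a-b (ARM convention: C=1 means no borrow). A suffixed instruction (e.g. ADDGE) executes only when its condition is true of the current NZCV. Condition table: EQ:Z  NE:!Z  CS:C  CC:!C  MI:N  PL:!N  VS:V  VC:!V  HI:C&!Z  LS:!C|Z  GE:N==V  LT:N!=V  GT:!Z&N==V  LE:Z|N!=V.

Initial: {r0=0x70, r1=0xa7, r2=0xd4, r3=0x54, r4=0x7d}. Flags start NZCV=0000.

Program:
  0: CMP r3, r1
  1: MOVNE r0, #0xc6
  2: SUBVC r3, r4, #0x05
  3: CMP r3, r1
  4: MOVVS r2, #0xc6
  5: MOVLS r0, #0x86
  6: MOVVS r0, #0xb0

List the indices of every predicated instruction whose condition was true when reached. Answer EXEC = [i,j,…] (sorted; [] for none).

EXEC = [1,4,5,6]

[0] flags=1001 → (cmp)
[1] flags=1001 NE?T → r0=0xc6
[2] flags=1001 VC?F → skip
[3] flags=1001 → (cmp)
[4] flags=1001 VS?T → r2=0xc6
[5] flags=1001 LS?T → r0=0x86
[6] flags=1001 VS?T → r0=0xb0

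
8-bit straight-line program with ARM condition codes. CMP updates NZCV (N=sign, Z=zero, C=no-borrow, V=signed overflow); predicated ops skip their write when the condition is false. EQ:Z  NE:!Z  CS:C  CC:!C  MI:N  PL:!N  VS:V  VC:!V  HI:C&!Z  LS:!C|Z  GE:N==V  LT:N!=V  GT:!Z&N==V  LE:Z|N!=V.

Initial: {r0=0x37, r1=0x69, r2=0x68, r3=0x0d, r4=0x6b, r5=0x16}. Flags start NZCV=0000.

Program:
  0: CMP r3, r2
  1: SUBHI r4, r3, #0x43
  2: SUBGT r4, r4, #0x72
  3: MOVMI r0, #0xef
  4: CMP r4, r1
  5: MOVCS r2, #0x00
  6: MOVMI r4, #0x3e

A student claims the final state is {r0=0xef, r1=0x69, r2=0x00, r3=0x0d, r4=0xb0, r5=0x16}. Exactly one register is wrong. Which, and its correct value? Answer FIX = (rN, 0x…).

0: ✓ CMP  NZCV=1000
1: · SUBHI
2: · SUBGT
3: ✓ MOVMI  r0←0xef
4: ✓ CMP  NZCV=0010
5: ✓ MOVCS  r2←0x00
6: · MOVMI

FIX = (r4, 0x6b)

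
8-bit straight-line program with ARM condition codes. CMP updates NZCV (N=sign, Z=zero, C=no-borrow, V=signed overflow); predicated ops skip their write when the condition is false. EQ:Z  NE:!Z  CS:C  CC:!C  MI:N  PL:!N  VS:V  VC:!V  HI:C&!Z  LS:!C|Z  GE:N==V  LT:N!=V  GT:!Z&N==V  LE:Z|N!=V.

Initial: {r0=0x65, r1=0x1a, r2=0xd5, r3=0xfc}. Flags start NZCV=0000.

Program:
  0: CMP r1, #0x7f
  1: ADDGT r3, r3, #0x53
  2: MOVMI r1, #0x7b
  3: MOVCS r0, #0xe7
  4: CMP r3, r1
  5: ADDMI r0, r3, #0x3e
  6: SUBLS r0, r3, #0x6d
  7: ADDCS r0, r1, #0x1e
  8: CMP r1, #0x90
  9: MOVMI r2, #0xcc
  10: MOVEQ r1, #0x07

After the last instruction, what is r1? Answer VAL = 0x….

[0] flags=1000 → (cmp)
[1] flags=1000 GT?F → skip
[2] flags=1000 MI?T → r1=0x7b
[3] flags=1000 CS?F → skip
[4] flags=1010 → (cmp)
[5] flags=1010 MI?T → r0=0x3a
[6] flags=1010 LS?F → skip
[7] flags=1010 CS?T → r0=0x99
[8] flags=1001 → (cmp)
[9] flags=1001 MI?T → r2=0xcc
[10] flags=1001 EQ?F → skip

VAL = 0x7b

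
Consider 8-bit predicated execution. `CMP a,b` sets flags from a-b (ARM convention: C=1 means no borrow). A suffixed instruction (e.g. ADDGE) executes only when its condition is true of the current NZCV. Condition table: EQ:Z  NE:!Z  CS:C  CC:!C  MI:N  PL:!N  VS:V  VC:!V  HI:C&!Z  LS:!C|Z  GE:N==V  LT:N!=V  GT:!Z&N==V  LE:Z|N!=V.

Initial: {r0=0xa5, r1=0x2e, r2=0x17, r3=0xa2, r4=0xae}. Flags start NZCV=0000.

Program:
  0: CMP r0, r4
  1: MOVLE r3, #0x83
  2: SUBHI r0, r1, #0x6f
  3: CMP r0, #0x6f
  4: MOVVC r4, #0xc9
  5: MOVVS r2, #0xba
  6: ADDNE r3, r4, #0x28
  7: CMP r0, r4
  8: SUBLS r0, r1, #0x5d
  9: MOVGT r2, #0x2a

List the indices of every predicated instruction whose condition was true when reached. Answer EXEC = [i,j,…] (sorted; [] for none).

EXEC = [1,5,6,8]

[0] flags=1000 → (cmp)
[1] flags=1000 LE?T → r3=0x83
[2] flags=1000 HI?F → skip
[3] flags=0011 → (cmp)
[4] flags=0011 VC?F → skip
[5] flags=0011 VS?T → r2=0xba
[6] flags=0011 NE?T → r3=0xd6
[7] flags=1000 → (cmp)
[8] flags=1000 LS?T → r0=0xd1
[9] flags=1000 GT?F → skip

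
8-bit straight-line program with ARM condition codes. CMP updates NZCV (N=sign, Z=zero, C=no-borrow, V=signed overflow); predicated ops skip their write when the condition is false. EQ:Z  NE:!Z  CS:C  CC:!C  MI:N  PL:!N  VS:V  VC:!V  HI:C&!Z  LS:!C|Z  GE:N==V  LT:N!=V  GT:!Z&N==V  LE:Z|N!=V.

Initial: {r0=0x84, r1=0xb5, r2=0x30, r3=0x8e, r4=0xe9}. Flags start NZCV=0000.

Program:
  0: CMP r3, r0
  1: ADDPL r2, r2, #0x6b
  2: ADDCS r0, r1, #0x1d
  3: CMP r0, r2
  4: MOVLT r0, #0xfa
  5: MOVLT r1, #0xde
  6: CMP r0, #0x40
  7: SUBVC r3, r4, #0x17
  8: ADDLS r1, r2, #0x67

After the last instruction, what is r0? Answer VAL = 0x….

VAL = 0xd2

[0] flags=0010 → (cmp)
[1] flags=0010 PL?T → r2=0x9b
[2] flags=0010 CS?T → r0=0xd2
[3] flags=0010 → (cmp)
[4] flags=0010 LT?F → skip
[5] flags=0010 LT?F → skip
[6] flags=1010 → (cmp)
[7] flags=1010 VC?T → r3=0xd2
[8] flags=1010 LS?F → skip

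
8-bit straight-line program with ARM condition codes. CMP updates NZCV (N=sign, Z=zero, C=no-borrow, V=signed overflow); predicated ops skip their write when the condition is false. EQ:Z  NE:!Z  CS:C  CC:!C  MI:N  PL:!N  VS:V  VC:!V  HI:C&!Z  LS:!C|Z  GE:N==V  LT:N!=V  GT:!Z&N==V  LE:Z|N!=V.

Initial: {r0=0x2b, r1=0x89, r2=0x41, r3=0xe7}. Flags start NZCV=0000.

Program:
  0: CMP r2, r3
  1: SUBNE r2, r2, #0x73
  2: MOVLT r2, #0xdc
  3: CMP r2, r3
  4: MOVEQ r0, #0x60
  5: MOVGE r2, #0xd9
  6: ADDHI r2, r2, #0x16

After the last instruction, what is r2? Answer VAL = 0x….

0: ✓ CMP  NZCV=0000
1: ✓ SUBNE  r2←0xce
2: · MOVLT
3: ✓ CMP  NZCV=1000
4: · MOVEQ
5: · MOVGE
6: · ADDHI

VAL = 0xce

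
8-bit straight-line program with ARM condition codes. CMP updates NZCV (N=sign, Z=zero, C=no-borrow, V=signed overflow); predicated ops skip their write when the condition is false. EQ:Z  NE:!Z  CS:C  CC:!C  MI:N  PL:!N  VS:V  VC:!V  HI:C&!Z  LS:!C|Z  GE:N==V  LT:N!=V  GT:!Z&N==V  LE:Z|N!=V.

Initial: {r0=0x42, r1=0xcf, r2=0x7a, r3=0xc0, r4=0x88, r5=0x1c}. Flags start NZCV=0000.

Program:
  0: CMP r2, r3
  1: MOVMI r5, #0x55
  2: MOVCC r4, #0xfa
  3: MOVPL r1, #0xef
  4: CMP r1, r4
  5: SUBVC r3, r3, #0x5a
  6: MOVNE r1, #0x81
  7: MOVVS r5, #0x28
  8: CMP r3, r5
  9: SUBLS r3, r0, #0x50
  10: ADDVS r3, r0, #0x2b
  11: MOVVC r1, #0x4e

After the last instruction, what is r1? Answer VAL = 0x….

[0] flags=1001 → (cmp)
[1] flags=1001 MI?T → r5=0x55
[2] flags=1001 CC?T → r4=0xfa
[3] flags=1001 PL?F → skip
[4] flags=1000 → (cmp)
[5] flags=1000 VC?T → r3=0x66
[6] flags=1000 NE?T → r1=0x81
[7] flags=1000 VS?F → skip
[8] flags=0010 → (cmp)
[9] flags=0010 LS?F → skip
[10] flags=0010 VS?F → skip
[11] flags=0010 VC?T → r1=0x4e

VAL = 0x4e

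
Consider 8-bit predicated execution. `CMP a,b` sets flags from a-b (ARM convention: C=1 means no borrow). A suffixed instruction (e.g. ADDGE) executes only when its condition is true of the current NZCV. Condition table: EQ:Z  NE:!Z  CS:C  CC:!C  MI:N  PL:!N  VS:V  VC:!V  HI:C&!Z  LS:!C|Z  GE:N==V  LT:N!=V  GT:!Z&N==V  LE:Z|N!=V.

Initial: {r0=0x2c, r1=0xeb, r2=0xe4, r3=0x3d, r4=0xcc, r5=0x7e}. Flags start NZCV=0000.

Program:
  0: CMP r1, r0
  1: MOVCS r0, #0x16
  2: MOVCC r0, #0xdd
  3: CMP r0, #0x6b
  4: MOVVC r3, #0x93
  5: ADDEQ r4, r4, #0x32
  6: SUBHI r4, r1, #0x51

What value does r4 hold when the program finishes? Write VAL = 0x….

VAL = 0xcc

[0] flags=1010 → (cmp)
[1] flags=1010 CS?T → r0=0x16
[2] flags=1010 CC?F → skip
[3] flags=1000 → (cmp)
[4] flags=1000 VC?T → r3=0x93
[5] flags=1000 EQ?F → skip
[6] flags=1000 HI?F → skip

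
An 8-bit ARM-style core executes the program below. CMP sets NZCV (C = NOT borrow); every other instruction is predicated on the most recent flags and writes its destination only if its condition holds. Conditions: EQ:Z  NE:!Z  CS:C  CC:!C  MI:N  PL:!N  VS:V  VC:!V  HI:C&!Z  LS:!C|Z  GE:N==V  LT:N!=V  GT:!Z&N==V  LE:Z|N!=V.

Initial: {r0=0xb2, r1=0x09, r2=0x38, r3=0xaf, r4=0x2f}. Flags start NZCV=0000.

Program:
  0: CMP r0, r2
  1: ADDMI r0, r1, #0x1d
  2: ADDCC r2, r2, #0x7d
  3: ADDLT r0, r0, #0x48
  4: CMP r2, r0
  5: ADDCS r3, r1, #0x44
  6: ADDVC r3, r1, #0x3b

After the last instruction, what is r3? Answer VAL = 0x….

[0] flags=0011 → (cmp)
[1] flags=0011 MI?F → skip
[2] flags=0011 CC?F → skip
[3] flags=0011 LT?T → r0=0xfa
[4] flags=0000 → (cmp)
[5] flags=0000 CS?F → skip
[6] flags=0000 VC?T → r3=0x44

VAL = 0x44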